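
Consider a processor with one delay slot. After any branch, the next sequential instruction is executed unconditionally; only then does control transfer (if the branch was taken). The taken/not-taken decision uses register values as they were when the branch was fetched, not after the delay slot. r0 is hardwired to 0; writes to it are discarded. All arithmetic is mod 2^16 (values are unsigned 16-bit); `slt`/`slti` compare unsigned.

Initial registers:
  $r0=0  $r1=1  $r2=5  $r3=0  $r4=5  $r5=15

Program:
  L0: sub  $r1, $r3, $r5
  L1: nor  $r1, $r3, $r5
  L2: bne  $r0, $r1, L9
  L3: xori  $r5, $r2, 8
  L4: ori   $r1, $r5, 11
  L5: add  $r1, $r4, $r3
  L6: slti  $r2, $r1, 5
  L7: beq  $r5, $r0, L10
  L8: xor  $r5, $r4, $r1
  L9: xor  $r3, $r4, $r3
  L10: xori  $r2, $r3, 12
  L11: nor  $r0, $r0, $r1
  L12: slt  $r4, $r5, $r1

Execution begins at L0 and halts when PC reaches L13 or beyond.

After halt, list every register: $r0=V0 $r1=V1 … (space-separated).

PC=0  sub  $r1, $r3, $r5     | $r0=0 $r1=65521 $r2=5 $r3=0 $r4=5 $r5=15
PC=1  nor  $r1, $r3, $r5     | $r0=0 $r1=65520 $r2=5 $r3=0 $r4=5 $r5=15
PC=2  bne  $r0, $r1, L9      | $r0=0 $r1=65520 $r2=5 $r3=0 $r4=5 $r5=15  [TAKEN]
PC=3  xori  $r5, $r2, 8      | $r0=0 $r1=65520 $r2=5 $r3=0 $r4=5 $r5=13
PC=9  xor  $r3, $r4, $r3     | $r0=0 $r1=65520 $r2=5 $r3=5 $r4=5 $r5=13
PC=10 xori  $r2, $r3, 12     | $r0=0 $r1=65520 $r2=9 $r3=5 $r4=5 $r5=13
PC=11 nor  $r0, $r0, $r1     | $r0=0 $r1=65520 $r2=9 $r3=5 $r4=5 $r5=13
PC=12 slt  $r4, $r5, $r1     | $r0=0 $r1=65520 $r2=9 $r3=5 $r4=1 $r5=13

$r0=0 $r1=65520 $r2=9 $r3=5 $r4=1 $r5=13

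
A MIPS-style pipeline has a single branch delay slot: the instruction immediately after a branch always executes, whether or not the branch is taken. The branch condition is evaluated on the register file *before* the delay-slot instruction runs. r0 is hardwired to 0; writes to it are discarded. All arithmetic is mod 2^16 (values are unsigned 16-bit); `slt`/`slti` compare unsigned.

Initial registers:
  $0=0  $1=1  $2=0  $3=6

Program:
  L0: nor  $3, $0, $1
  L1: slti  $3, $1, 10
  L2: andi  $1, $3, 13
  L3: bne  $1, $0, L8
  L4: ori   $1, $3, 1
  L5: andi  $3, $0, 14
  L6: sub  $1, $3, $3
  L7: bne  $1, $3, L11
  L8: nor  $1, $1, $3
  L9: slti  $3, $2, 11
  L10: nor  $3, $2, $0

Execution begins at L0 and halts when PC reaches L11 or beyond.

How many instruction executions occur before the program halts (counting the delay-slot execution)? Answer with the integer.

8

#0 nor  $3, $0, $1 ; 0/1/0/65534
#1 slti  $3, $1, 10 ; 0/1/0/1
#2 andi  $1, $3, 13 ; 0/1/0/1
#3 bne  $1, $0, L8 ; 0/1/0/1 ; →target
#4 ori   $1, $3, 1 ; 0/1/0/1
#8 nor  $1, $1, $3 ; 0/65534/0/1
#9 slti  $3, $2, 11 ; 0/65534/0/1
#10 nor  $3, $2, $0 ; 0/65534/0/65535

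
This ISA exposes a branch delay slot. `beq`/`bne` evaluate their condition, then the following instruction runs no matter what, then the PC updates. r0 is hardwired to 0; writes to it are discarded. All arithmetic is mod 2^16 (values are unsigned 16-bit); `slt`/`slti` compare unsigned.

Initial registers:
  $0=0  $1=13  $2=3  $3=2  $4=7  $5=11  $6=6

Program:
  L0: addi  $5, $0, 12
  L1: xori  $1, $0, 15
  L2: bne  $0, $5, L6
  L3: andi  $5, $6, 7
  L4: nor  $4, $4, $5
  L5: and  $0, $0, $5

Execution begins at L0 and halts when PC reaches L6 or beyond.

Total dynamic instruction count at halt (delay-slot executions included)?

  step pc=0: addi  $5, $0, 12  regs=(0,13,3,2,7,12,6)
  step pc=1: xori  $1, $0, 15  regs=(0,15,3,2,7,12,6)
  step pc=2: bne  $0, $5, L6  cond=T  regs=(0,15,3,2,7,12,6)
  step pc=3: andi  $5, $6, 7  regs=(0,15,3,2,7,6,6)

4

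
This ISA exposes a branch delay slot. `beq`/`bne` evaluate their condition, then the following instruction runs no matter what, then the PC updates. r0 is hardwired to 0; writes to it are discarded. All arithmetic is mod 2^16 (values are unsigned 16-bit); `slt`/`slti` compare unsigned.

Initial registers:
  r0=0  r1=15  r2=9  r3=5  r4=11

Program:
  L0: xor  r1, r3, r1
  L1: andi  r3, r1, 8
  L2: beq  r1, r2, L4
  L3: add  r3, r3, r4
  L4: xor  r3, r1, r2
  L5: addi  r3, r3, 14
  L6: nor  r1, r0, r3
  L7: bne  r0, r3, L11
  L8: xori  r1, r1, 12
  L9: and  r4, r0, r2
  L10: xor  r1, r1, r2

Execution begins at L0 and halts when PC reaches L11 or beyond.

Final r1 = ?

  step pc=0: xor  r1, r3, r1  regs=(0,10,9,5,11)
  step pc=1: andi  r3, r1, 8  regs=(0,10,9,8,11)
  step pc=2: beq  r1, r2, L4  cond=F  regs=(0,10,9,8,11)
  step pc=3: add  r3, r3, r4  regs=(0,10,9,19,11)
  step pc=4: xor  r3, r1, r2  regs=(0,10,9,3,11)
  step pc=5: addi  r3, r3, 14  regs=(0,10,9,17,11)
  step pc=6: nor  r1, r0, r3  regs=(0,65518,9,17,11)
  step pc=7: bne  r0, r3, L11  cond=T  regs=(0,65518,9,17,11)
  step pc=8: xori  r1, r1, 12  regs=(0,65506,9,17,11)

65506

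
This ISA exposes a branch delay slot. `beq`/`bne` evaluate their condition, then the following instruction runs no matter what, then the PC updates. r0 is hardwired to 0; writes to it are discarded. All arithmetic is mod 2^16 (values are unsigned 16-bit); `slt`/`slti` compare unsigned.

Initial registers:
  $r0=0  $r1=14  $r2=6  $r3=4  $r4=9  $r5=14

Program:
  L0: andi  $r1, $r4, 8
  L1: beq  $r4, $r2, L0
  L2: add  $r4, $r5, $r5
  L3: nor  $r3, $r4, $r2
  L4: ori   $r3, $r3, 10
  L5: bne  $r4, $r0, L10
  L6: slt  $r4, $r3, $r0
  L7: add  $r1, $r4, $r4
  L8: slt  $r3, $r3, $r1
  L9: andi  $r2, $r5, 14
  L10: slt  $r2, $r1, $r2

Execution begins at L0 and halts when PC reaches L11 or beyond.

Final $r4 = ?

#0 andi  $r1, $r4, 8 ; 0/8/6/4/9/14
#1 beq  $r4, $r2, L0 ; 0/8/6/4/9/14 ; →fallthru
#2 add  $r4, $r5, $r5 ; 0/8/6/4/28/14
#3 nor  $r3, $r4, $r2 ; 0/8/6/65505/28/14
#4 ori   $r3, $r3, 10 ; 0/8/6/65515/28/14
#5 bne  $r4, $r0, L10 ; 0/8/6/65515/28/14 ; →target
#6 slt  $r4, $r3, $r0 ; 0/8/6/65515/0/14
#10 slt  $r2, $r1, $r2 ; 0/8/0/65515/0/14

0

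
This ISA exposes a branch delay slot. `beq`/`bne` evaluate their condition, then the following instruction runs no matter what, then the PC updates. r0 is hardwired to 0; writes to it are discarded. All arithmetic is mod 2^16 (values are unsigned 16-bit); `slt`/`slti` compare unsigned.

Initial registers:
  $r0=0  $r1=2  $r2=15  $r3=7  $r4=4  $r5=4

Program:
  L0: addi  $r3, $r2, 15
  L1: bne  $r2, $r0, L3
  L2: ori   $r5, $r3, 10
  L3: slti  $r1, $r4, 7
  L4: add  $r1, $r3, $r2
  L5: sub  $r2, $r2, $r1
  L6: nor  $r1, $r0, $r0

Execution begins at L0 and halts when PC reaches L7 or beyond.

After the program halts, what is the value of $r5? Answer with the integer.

#0 addi  $r3, $r2, 15 ; 0/2/15/30/4/4
#1 bne  $r2, $r0, L3 ; 0/2/15/30/4/4 ; →target
#2 ori   $r5, $r3, 10 ; 0/2/15/30/4/30
#3 slti  $r1, $r4, 7 ; 0/1/15/30/4/30
#4 add  $r1, $r3, $r2 ; 0/45/15/30/4/30
#5 sub  $r2, $r2, $r1 ; 0/45/65506/30/4/30
#6 nor  $r1, $r0, $r0 ; 0/65535/65506/30/4/30

30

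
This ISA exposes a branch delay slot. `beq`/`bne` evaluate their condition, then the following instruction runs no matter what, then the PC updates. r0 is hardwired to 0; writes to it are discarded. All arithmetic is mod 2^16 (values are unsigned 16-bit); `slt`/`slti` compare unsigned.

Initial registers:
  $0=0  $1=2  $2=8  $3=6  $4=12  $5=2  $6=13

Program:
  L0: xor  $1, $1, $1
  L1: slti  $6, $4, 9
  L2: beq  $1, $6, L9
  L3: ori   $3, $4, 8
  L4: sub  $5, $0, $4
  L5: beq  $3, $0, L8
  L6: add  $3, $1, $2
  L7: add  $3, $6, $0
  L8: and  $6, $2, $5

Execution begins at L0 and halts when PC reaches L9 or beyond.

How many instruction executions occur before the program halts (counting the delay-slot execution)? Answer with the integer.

4

  step pc=0: xor  $1, $1, $1  regs=(0,0,8,6,12,2,13)
  step pc=1: slti  $6, $4, 9  regs=(0,0,8,6,12,2,0)
  step pc=2: beq  $1, $6, L9  cond=T  regs=(0,0,8,6,12,2,0)
  step pc=3: ori   $3, $4, 8  regs=(0,0,8,12,12,2,0)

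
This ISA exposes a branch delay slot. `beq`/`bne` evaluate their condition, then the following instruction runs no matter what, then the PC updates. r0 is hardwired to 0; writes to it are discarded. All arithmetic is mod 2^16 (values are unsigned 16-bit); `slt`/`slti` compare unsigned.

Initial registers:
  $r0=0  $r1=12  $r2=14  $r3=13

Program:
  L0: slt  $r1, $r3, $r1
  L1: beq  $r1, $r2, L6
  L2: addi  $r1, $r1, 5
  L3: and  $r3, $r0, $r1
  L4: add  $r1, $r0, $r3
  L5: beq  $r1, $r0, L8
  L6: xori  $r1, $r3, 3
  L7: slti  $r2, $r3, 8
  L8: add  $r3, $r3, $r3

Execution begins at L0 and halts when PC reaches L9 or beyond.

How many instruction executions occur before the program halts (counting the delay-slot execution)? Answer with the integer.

  step pc=0: slt  $r1, $r3, $r1  regs=(0,0,14,13)
  step pc=1: beq  $r1, $r2, L6  cond=F  regs=(0,0,14,13)
  step pc=2: addi  $r1, $r1, 5  regs=(0,5,14,13)
  step pc=3: and  $r3, $r0, $r1  regs=(0,5,14,0)
  step pc=4: add  $r1, $r0, $r3  regs=(0,0,14,0)
  step pc=5: beq  $r1, $r0, L8  cond=T  regs=(0,0,14,0)
  step pc=6: xori  $r1, $r3, 3  regs=(0,3,14,0)
  step pc=8: add  $r3, $r3, $r3  regs=(0,3,14,0)

8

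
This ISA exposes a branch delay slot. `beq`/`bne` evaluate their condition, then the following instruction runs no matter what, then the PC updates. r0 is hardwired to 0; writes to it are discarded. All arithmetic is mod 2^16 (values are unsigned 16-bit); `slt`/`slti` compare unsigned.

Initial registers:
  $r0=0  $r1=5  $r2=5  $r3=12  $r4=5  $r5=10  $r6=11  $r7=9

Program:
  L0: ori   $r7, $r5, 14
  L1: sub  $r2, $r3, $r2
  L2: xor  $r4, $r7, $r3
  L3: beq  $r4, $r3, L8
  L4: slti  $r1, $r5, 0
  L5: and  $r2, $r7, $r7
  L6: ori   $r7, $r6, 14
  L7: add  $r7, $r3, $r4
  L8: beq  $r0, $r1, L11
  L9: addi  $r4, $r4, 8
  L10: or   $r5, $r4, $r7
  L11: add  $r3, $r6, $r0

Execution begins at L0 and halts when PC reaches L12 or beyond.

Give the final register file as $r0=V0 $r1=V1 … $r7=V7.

$r0=0 $r1=0 $r2=14 $r3=11 $r4=10 $r5=10 $r6=11 $r7=14

[0] ori   $r7, $r5, 14  →  {$r0:0, $r1:5, $r2:5, $r3:12, $r4:5, $r5:10, $r6:11, $r7:14}
[1] sub  $r2, $r3, $r2  →  {$r0:0, $r1:5, $r2:7, $r3:12, $r4:5, $r5:10, $r6:11, $r7:14}
[2] xor  $r4, $r7, $r3  →  {$r0:0, $r1:5, $r2:7, $r3:12, $r4:2, $r5:10, $r6:11, $r7:14}
[3] beq  $r4, $r3, L8  →  {$r0:0, $r1:5, $r2:7, $r3:12, $r4:2, $r5:10, $r6:11, $r7:14}  ⟨branch fallthrough⟩
[4] slti  $r1, $r5, 0  →  {$r0:0, $r1:0, $r2:7, $r3:12, $r4:2, $r5:10, $r6:11, $r7:14}
[5] and  $r2, $r7, $r7  →  {$r0:0, $r1:0, $r2:14, $r3:12, $r4:2, $r5:10, $r6:11, $r7:14}
[6] ori   $r7, $r6, 14  →  {$r0:0, $r1:0, $r2:14, $r3:12, $r4:2, $r5:10, $r6:11, $r7:15}
[7] add  $r7, $r3, $r4  →  {$r0:0, $r1:0, $r2:14, $r3:12, $r4:2, $r5:10, $r6:11, $r7:14}
[8] beq  $r0, $r1, L11  →  {$r0:0, $r1:0, $r2:14, $r3:12, $r4:2, $r5:10, $r6:11, $r7:14}  ⟨branch taken⟩
[9] addi  $r4, $r4, 8  →  {$r0:0, $r1:0, $r2:14, $r3:12, $r4:10, $r5:10, $r6:11, $r7:14}
[11] add  $r3, $r6, $r0  →  {$r0:0, $r1:0, $r2:14, $r3:11, $r4:10, $r5:10, $r6:11, $r7:14}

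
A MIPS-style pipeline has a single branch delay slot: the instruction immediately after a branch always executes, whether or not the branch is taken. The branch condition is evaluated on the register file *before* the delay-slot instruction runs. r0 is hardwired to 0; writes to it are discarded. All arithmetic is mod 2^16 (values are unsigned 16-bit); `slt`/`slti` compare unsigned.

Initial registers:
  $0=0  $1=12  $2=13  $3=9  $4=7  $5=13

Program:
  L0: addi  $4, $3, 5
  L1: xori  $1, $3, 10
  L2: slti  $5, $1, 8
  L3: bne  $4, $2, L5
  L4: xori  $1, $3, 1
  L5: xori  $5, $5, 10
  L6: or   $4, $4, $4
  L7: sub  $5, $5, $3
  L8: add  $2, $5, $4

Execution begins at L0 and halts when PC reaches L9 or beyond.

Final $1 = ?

8

#0 addi  $4, $3, 5 ; 0/12/13/9/14/13
#1 xori  $1, $3, 10 ; 0/3/13/9/14/13
#2 slti  $5, $1, 8 ; 0/3/13/9/14/1
#3 bne  $4, $2, L5 ; 0/3/13/9/14/1 ; →target
#4 xori  $1, $3, 1 ; 0/8/13/9/14/1
#5 xori  $5, $5, 10 ; 0/8/13/9/14/11
#6 or   $4, $4, $4 ; 0/8/13/9/14/11
#7 sub  $5, $5, $3 ; 0/8/13/9/14/2
#8 add  $2, $5, $4 ; 0/8/16/9/14/2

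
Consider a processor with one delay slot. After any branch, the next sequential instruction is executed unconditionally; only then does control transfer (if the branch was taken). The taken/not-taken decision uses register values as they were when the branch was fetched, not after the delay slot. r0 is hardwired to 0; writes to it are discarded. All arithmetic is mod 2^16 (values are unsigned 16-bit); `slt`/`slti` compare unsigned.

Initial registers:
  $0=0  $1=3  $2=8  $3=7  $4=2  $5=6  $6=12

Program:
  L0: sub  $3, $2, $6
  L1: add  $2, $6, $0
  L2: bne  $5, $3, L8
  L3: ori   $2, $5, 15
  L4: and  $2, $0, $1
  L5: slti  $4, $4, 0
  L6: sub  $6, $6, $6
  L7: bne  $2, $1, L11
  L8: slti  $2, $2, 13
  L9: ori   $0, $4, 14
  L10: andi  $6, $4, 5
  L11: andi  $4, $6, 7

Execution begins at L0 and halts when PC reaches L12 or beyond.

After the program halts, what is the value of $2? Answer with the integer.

#0 sub  $3, $2, $6 ; 0/3/8/65532/2/6/12
#1 add  $2, $6, $0 ; 0/3/12/65532/2/6/12
#2 bne  $5, $3, L8 ; 0/3/12/65532/2/6/12 ; →target
#3 ori   $2, $5, 15 ; 0/3/15/65532/2/6/12
#8 slti  $2, $2, 13 ; 0/3/0/65532/2/6/12
#9 ori   $0, $4, 14 ; 0/3/0/65532/2/6/12
#10 andi  $6, $4, 5 ; 0/3/0/65532/2/6/0
#11 andi  $4, $6, 7 ; 0/3/0/65532/0/6/0

0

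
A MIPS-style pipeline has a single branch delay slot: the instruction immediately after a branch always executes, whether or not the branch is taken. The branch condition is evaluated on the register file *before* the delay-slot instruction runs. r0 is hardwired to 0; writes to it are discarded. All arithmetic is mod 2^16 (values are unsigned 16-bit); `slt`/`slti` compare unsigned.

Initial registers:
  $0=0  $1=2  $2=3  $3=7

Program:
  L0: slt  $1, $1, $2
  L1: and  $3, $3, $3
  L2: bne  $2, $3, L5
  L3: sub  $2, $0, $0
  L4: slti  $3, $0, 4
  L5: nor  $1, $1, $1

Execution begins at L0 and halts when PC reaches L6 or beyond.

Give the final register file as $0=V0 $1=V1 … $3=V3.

$0=0 $1=65534 $2=0 $3=7

PC=0  slt  $1, $1, $2        | $0=0 $1=1 $2=3 $3=7
PC=1  and  $3, $3, $3        | $0=0 $1=1 $2=3 $3=7
PC=2  bne  $2, $3, L5        | $0=0 $1=1 $2=3 $3=7  [TAKEN]
PC=3  sub  $2, $0, $0        | $0=0 $1=1 $2=0 $3=7
PC=5  nor  $1, $1, $1        | $0=0 $1=65534 $2=0 $3=7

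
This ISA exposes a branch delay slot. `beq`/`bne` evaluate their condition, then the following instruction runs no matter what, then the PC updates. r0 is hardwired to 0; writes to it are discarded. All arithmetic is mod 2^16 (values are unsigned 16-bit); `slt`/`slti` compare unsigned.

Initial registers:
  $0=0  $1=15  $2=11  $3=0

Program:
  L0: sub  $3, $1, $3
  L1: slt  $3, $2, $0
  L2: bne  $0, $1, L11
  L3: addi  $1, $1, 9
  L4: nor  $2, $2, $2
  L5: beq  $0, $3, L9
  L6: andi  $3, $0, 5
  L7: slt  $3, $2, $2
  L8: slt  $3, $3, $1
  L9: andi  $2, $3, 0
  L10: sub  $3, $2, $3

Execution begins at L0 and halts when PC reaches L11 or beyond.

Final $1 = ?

PC=0  sub  $3, $1, $3        | $0=0 $1=15 $2=11 $3=15
PC=1  slt  $3, $2, $0        | $0=0 $1=15 $2=11 $3=0
PC=2  bne  $0, $1, L11       | $0=0 $1=15 $2=11 $3=0  [TAKEN]
PC=3  addi  $1, $1, 9        | $0=0 $1=24 $2=11 $3=0

24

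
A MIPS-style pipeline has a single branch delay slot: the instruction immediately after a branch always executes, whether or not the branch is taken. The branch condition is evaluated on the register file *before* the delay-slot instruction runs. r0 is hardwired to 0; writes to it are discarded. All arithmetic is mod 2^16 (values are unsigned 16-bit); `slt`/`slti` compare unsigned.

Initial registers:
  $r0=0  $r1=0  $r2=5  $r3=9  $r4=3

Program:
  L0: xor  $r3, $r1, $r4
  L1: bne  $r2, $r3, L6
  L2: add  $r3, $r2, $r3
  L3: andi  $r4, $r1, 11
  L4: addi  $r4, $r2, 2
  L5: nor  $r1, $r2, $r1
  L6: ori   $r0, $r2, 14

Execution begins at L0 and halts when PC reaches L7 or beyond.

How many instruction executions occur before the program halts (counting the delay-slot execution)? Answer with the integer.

[0] xor  $r3, $r1, $r4  →  {$r0:0, $r1:0, $r2:5, $r3:3, $r4:3}
[1] bne  $r2, $r3, L6  →  {$r0:0, $r1:0, $r2:5, $r3:3, $r4:3}  ⟨branch taken⟩
[2] add  $r3, $r2, $r3  →  {$r0:0, $r1:0, $r2:5, $r3:8, $r4:3}
[6] ori   $r0, $r2, 14  →  {$r0:0, $r1:0, $r2:5, $r3:8, $r4:3}

4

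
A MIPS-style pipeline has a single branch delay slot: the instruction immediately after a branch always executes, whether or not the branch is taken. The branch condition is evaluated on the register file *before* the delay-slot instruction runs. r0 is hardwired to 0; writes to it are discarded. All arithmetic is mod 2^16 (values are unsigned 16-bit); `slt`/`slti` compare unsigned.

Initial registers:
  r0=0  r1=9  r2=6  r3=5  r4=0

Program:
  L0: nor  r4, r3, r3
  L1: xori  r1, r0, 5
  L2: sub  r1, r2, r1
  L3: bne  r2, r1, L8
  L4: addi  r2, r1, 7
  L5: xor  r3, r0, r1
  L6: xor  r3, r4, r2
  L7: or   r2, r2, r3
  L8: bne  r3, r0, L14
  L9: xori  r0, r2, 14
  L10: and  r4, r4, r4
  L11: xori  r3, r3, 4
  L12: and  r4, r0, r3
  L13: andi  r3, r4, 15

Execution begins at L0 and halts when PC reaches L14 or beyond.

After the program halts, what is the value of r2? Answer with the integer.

8

[0] nor  r4, r3, r3  →  {r0:0, r1:9, r2:6, r3:5, r4:65530}
[1] xori  r1, r0, 5  →  {r0:0, r1:5, r2:6, r3:5, r4:65530}
[2] sub  r1, r2, r1  →  {r0:0, r1:1, r2:6, r3:5, r4:65530}
[3] bne  r2, r1, L8  →  {r0:0, r1:1, r2:6, r3:5, r4:65530}  ⟨branch taken⟩
[4] addi  r2, r1, 7  →  {r0:0, r1:1, r2:8, r3:5, r4:65530}
[8] bne  r3, r0, L14  →  {r0:0, r1:1, r2:8, r3:5, r4:65530}  ⟨branch taken⟩
[9] xori  r0, r2, 14  →  {r0:0, r1:1, r2:8, r3:5, r4:65530}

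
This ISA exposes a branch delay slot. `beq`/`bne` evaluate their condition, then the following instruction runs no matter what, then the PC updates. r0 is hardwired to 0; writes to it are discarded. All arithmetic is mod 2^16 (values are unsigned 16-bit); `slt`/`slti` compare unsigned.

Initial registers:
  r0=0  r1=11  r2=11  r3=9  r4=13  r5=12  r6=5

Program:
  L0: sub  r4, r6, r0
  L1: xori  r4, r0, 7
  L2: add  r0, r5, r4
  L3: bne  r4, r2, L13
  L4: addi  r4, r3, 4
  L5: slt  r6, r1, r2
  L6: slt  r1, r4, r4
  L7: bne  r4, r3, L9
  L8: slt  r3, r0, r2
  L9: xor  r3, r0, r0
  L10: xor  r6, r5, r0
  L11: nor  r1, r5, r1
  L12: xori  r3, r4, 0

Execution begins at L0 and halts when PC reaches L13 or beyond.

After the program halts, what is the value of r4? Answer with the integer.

  step pc=0: sub  r4, r6, r0  regs=(0,11,11,9,5,12,5)
  step pc=1: xori  r4, r0, 7  regs=(0,11,11,9,7,12,5)
  step pc=2: add  r0, r5, r4  regs=(0,11,11,9,7,12,5)
  step pc=3: bne  r4, r2, L13  cond=T  regs=(0,11,11,9,7,12,5)
  step pc=4: addi  r4, r3, 4  regs=(0,11,11,9,13,12,5)

13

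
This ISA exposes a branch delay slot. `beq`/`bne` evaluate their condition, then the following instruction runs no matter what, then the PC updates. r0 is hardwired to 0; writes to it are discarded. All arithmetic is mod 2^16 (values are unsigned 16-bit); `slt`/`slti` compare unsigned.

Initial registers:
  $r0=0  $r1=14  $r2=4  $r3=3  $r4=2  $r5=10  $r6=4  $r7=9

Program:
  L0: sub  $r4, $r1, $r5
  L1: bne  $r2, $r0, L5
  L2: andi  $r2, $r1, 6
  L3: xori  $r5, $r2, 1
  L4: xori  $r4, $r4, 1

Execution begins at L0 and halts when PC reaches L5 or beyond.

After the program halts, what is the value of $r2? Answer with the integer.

[0] sub  $r4, $r1, $r5  →  {$r0:0, $r1:14, $r2:4, $r3:3, $r4:4, $r5:10, $r6:4, $r7:9}
[1] bne  $r2, $r0, L5  →  {$r0:0, $r1:14, $r2:4, $r3:3, $r4:4, $r5:10, $r6:4, $r7:9}  ⟨branch taken⟩
[2] andi  $r2, $r1, 6  →  {$r0:0, $r1:14, $r2:6, $r3:3, $r4:4, $r5:10, $r6:4, $r7:9}

6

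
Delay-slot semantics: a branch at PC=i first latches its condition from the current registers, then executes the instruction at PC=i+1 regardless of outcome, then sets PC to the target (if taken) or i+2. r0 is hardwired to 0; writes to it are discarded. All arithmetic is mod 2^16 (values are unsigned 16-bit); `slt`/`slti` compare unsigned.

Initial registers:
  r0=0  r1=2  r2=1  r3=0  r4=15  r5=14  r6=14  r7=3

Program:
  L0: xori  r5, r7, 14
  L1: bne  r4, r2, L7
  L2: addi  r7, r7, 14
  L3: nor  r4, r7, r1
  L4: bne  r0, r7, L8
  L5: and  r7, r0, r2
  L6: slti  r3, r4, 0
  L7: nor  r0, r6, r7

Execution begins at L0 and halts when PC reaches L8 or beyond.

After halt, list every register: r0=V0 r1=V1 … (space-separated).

r0=0 r1=2 r2=1 r3=0 r4=15 r5=13 r6=14 r7=17

#0 xori  r5, r7, 14 ; 0/2/1/0/15/13/14/3
#1 bne  r4, r2, L7 ; 0/2/1/0/15/13/14/3 ; →target
#2 addi  r7, r7, 14 ; 0/2/1/0/15/13/14/17
#7 nor  r0, r6, r7 ; 0/2/1/0/15/13/14/17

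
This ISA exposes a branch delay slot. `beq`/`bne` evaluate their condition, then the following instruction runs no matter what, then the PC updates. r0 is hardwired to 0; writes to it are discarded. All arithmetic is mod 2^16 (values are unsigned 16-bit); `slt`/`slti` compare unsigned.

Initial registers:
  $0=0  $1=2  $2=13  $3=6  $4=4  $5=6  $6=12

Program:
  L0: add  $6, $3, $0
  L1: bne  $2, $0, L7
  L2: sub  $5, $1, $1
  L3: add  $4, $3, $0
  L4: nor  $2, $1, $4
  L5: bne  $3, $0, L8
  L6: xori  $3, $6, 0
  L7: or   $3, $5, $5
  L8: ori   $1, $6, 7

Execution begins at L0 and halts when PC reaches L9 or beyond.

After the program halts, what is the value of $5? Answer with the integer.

0

[0] add  $6, $3, $0  →  {$0:0, $1:2, $2:13, $3:6, $4:4, $5:6, $6:6}
[1] bne  $2, $0, L7  →  {$0:0, $1:2, $2:13, $3:6, $4:4, $5:6, $6:6}  ⟨branch taken⟩
[2] sub  $5, $1, $1  →  {$0:0, $1:2, $2:13, $3:6, $4:4, $5:0, $6:6}
[7] or   $3, $5, $5  →  {$0:0, $1:2, $2:13, $3:0, $4:4, $5:0, $6:6}
[8] ori   $1, $6, 7  →  {$0:0, $1:7, $2:13, $3:0, $4:4, $5:0, $6:6}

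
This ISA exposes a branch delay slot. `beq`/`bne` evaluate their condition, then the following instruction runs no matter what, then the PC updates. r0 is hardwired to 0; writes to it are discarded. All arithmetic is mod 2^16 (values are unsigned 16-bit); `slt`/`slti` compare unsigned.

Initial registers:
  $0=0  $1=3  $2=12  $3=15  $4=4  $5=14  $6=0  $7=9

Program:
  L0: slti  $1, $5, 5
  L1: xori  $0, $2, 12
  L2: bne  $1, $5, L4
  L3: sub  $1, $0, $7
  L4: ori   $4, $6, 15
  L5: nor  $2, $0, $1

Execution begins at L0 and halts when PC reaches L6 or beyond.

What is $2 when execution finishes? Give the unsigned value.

  step pc=0: slti  $1, $5, 5  regs=(0,0,12,15,4,14,0,9)
  step pc=1: xori  $0, $2, 12  regs=(0,0,12,15,4,14,0,9)
  step pc=2: bne  $1, $5, L4  cond=T  regs=(0,0,12,15,4,14,0,9)
  step pc=3: sub  $1, $0, $7  regs=(0,65527,12,15,4,14,0,9)
  step pc=4: ori   $4, $6, 15  regs=(0,65527,12,15,15,14,0,9)
  step pc=5: nor  $2, $0, $1  regs=(0,65527,8,15,15,14,0,9)

8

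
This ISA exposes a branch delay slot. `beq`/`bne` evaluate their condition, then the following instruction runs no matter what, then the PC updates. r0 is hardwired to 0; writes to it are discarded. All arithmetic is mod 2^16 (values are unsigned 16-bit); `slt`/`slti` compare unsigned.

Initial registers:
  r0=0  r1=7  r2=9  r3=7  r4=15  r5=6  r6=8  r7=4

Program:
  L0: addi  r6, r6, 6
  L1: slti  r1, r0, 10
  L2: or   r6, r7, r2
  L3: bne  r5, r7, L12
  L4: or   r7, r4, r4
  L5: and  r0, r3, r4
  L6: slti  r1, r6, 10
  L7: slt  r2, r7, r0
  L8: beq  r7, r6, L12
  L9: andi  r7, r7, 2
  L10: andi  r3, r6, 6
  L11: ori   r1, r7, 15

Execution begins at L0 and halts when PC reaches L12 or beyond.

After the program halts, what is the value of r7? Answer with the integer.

#0 addi  r6, r6, 6 ; 0/7/9/7/15/6/14/4
#1 slti  r1, r0, 10 ; 0/1/9/7/15/6/14/4
#2 or   r6, r7, r2 ; 0/1/9/7/15/6/13/4
#3 bne  r5, r7, L12 ; 0/1/9/7/15/6/13/4 ; →target
#4 or   r7, r4, r4 ; 0/1/9/7/15/6/13/15

15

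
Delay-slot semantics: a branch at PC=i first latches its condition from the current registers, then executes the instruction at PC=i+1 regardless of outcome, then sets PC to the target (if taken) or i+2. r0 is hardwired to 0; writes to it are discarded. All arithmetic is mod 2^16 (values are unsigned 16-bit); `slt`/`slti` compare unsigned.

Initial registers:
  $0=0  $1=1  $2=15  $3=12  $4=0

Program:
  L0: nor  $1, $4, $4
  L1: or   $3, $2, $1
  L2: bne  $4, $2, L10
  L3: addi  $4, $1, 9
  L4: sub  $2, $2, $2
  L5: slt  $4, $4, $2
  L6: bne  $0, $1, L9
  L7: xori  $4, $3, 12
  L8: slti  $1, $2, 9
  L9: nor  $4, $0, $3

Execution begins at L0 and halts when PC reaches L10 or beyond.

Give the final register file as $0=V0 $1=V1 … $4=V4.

$0=0 $1=65535 $2=15 $3=65535 $4=8

  step pc=0: nor  $1, $4, $4  regs=(0,65535,15,12,0)
  step pc=1: or   $3, $2, $1  regs=(0,65535,15,65535,0)
  step pc=2: bne  $4, $2, L10  cond=T  regs=(0,65535,15,65535,0)
  step pc=3: addi  $4, $1, 9  regs=(0,65535,15,65535,8)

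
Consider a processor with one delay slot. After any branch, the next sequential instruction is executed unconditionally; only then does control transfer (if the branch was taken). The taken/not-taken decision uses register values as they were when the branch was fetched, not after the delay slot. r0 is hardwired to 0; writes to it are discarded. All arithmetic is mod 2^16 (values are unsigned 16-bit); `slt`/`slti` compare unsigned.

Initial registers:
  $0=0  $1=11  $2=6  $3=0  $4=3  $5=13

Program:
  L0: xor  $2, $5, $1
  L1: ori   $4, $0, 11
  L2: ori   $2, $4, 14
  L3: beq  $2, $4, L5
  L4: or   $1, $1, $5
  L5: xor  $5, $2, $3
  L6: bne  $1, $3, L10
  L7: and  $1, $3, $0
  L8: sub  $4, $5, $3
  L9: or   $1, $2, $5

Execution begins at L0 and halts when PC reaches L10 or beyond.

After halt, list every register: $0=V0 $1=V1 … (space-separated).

[0] xor  $2, $5, $1  →  {$0:0, $1:11, $2:6, $3:0, $4:3, $5:13}
[1] ori   $4, $0, 11  →  {$0:0, $1:11, $2:6, $3:0, $4:11, $5:13}
[2] ori   $2, $4, 14  →  {$0:0, $1:11, $2:15, $3:0, $4:11, $5:13}
[3] beq  $2, $4, L5  →  {$0:0, $1:11, $2:15, $3:0, $4:11, $5:13}  ⟨branch fallthrough⟩
[4] or   $1, $1, $5  →  {$0:0, $1:15, $2:15, $3:0, $4:11, $5:13}
[5] xor  $5, $2, $3  →  {$0:0, $1:15, $2:15, $3:0, $4:11, $5:15}
[6] bne  $1, $3, L10  →  {$0:0, $1:15, $2:15, $3:0, $4:11, $5:15}  ⟨branch taken⟩
[7] and  $1, $3, $0  →  {$0:0, $1:0, $2:15, $3:0, $4:11, $5:15}

$0=0 $1=0 $2=15 $3=0 $4=11 $5=15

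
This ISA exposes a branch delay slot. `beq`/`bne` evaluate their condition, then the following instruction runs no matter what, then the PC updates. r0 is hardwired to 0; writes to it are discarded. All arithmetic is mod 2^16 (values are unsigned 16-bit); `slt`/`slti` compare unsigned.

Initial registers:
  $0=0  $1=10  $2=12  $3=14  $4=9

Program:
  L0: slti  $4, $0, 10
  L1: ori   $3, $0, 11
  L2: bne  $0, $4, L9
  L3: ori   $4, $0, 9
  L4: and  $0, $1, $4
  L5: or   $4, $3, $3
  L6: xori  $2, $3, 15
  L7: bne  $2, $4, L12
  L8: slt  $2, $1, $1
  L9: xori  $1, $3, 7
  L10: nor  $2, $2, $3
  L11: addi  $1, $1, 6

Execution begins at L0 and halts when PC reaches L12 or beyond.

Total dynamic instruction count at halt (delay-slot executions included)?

7

[0] slti  $4, $0, 10  →  {$0:0, $1:10, $2:12, $3:14, $4:1}
[1] ori   $3, $0, 11  →  {$0:0, $1:10, $2:12, $3:11, $4:1}
[2] bne  $0, $4, L9  →  {$0:0, $1:10, $2:12, $3:11, $4:1}  ⟨branch taken⟩
[3] ori   $4, $0, 9  →  {$0:0, $1:10, $2:12, $3:11, $4:9}
[9] xori  $1, $3, 7  →  {$0:0, $1:12, $2:12, $3:11, $4:9}
[10] nor  $2, $2, $3  →  {$0:0, $1:12, $2:65520, $3:11, $4:9}
[11] addi  $1, $1, 6  →  {$0:0, $1:18, $2:65520, $3:11, $4:9}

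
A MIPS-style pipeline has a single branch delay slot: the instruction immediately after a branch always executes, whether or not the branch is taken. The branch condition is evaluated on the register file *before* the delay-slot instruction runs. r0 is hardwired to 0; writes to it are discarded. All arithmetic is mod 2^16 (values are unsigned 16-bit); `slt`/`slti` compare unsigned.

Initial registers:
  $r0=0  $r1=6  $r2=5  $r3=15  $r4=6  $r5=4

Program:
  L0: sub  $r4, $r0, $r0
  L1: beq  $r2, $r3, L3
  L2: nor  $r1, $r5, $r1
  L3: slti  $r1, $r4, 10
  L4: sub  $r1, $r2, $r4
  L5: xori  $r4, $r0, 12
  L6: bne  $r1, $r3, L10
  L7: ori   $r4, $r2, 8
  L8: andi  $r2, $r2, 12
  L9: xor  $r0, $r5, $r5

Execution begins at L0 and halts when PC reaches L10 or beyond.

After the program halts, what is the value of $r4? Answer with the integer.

13

PC=0  sub  $r4, $r0, $r0     | $r0=0 $r1=6 $r2=5 $r3=15 $r4=0 $r5=4
PC=1  beq  $r2, $r3, L3      | $r0=0 $r1=6 $r2=5 $r3=15 $r4=0 $r5=4  [not taken]
PC=2  nor  $r1, $r5, $r1     | $r0=0 $r1=65529 $r2=5 $r3=15 $r4=0 $r5=4
PC=3  slti  $r1, $r4, 10     | $r0=0 $r1=1 $r2=5 $r3=15 $r4=0 $r5=4
PC=4  sub  $r1, $r2, $r4     | $r0=0 $r1=5 $r2=5 $r3=15 $r4=0 $r5=4
PC=5  xori  $r4, $r0, 12     | $r0=0 $r1=5 $r2=5 $r3=15 $r4=12 $r5=4
PC=6  bne  $r1, $r3, L10     | $r0=0 $r1=5 $r2=5 $r3=15 $r4=12 $r5=4  [TAKEN]
PC=7  ori   $r4, $r2, 8      | $r0=0 $r1=5 $r2=5 $r3=15 $r4=13 $r5=4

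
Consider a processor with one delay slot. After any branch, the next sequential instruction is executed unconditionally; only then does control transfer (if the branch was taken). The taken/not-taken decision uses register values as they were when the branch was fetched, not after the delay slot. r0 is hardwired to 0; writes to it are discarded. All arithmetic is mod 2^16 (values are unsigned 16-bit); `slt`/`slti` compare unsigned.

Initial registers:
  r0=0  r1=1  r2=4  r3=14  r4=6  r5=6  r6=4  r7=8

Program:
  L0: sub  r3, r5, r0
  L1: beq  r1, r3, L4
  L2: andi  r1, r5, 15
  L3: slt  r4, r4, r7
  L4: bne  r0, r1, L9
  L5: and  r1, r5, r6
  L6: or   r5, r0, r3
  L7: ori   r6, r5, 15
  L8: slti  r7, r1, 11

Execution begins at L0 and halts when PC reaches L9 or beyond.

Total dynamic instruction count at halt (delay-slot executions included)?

PC=0  sub  r3, r5, r0        | r0=0 r1=1 r2=4 r3=6 r4=6 r5=6 r6=4 r7=8
PC=1  beq  r1, r3, L4        | r0=0 r1=1 r2=4 r3=6 r4=6 r5=6 r6=4 r7=8  [not taken]
PC=2  andi  r1, r5, 15       | r0=0 r1=6 r2=4 r3=6 r4=6 r5=6 r6=4 r7=8
PC=3  slt  r4, r4, r7        | r0=0 r1=6 r2=4 r3=6 r4=1 r5=6 r6=4 r7=8
PC=4  bne  r0, r1, L9        | r0=0 r1=6 r2=4 r3=6 r4=1 r5=6 r6=4 r7=8  [TAKEN]
PC=5  and  r1, r5, r6        | r0=0 r1=4 r2=4 r3=6 r4=1 r5=6 r6=4 r7=8

6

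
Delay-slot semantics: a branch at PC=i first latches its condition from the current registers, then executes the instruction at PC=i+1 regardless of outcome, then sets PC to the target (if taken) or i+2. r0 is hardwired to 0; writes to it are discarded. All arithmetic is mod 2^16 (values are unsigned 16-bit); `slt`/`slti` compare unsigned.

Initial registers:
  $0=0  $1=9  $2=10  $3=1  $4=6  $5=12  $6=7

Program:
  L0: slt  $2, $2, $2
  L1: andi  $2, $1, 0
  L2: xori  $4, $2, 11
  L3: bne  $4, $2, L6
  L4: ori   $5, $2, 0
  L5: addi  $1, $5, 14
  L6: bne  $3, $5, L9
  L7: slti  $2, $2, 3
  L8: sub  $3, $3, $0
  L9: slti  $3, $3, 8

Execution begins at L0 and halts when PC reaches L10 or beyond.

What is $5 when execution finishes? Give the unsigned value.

0

#0 slt  $2, $2, $2 ; 0/9/0/1/6/12/7
#1 andi  $2, $1, 0 ; 0/9/0/1/6/12/7
#2 xori  $4, $2, 11 ; 0/9/0/1/11/12/7
#3 bne  $4, $2, L6 ; 0/9/0/1/11/12/7 ; →target
#4 ori   $5, $2, 0 ; 0/9/0/1/11/0/7
#6 bne  $3, $5, L9 ; 0/9/0/1/11/0/7 ; →target
#7 slti  $2, $2, 3 ; 0/9/1/1/11/0/7
#9 slti  $3, $3, 8 ; 0/9/1/1/11/0/7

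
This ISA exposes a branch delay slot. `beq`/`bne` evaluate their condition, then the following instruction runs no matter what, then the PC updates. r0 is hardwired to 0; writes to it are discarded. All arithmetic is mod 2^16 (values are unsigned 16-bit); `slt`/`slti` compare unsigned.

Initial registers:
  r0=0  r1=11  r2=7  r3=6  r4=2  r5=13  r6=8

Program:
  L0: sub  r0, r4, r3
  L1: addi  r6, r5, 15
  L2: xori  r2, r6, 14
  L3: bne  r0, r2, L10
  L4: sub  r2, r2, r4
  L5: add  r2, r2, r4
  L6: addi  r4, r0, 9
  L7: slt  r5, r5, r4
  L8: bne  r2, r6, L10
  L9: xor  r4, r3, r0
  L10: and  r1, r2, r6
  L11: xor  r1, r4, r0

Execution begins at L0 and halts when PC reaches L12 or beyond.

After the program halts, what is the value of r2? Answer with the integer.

16

[0] sub  r0, r4, r3  →  {r0:0, r1:11, r2:7, r3:6, r4:2, r5:13, r6:8}
[1] addi  r6, r5, 15  →  {r0:0, r1:11, r2:7, r3:6, r4:2, r5:13, r6:28}
[2] xori  r2, r6, 14  →  {r0:0, r1:11, r2:18, r3:6, r4:2, r5:13, r6:28}
[3] bne  r0, r2, L10  →  {r0:0, r1:11, r2:18, r3:6, r4:2, r5:13, r6:28}  ⟨branch taken⟩
[4] sub  r2, r2, r4  →  {r0:0, r1:11, r2:16, r3:6, r4:2, r5:13, r6:28}
[10] and  r1, r2, r6  →  {r0:0, r1:16, r2:16, r3:6, r4:2, r5:13, r6:28}
[11] xor  r1, r4, r0  →  {r0:0, r1:2, r2:16, r3:6, r4:2, r5:13, r6:28}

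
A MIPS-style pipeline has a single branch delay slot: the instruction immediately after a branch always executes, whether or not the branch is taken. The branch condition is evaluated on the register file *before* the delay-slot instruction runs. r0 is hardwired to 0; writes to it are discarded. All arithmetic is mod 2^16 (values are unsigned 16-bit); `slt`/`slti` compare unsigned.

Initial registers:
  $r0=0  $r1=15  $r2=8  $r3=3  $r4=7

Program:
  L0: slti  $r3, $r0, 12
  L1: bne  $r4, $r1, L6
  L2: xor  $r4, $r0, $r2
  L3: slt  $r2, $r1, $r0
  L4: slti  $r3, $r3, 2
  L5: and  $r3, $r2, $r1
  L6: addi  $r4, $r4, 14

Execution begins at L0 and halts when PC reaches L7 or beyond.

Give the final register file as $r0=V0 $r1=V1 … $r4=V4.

$r0=0 $r1=15 $r2=8 $r3=1 $r4=22

[0] slti  $r3, $r0, 12  →  {$r0:0, $r1:15, $r2:8, $r3:1, $r4:7}
[1] bne  $r4, $r1, L6  →  {$r0:0, $r1:15, $r2:8, $r3:1, $r4:7}  ⟨branch taken⟩
[2] xor  $r4, $r0, $r2  →  {$r0:0, $r1:15, $r2:8, $r3:1, $r4:8}
[6] addi  $r4, $r4, 14  →  {$r0:0, $r1:15, $r2:8, $r3:1, $r4:22}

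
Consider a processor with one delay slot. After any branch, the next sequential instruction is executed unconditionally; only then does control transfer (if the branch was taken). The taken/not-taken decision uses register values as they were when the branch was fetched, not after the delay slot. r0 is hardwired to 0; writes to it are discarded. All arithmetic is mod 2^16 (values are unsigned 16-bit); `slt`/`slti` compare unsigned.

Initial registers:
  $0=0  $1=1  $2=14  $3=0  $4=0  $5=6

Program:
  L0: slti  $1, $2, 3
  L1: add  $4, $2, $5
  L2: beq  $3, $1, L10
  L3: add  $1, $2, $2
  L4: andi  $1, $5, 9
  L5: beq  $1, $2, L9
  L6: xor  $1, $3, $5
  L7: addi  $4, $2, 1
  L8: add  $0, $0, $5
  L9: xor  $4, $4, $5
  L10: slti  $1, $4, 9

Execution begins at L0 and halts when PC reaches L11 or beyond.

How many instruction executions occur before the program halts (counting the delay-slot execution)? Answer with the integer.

5

  step pc=0: slti  $1, $2, 3  regs=(0,0,14,0,0,6)
  step pc=1: add  $4, $2, $5  regs=(0,0,14,0,20,6)
  step pc=2: beq  $3, $1, L10  cond=T  regs=(0,0,14,0,20,6)
  step pc=3: add  $1, $2, $2  regs=(0,28,14,0,20,6)
  step pc=10: slti  $1, $4, 9  regs=(0,0,14,0,20,6)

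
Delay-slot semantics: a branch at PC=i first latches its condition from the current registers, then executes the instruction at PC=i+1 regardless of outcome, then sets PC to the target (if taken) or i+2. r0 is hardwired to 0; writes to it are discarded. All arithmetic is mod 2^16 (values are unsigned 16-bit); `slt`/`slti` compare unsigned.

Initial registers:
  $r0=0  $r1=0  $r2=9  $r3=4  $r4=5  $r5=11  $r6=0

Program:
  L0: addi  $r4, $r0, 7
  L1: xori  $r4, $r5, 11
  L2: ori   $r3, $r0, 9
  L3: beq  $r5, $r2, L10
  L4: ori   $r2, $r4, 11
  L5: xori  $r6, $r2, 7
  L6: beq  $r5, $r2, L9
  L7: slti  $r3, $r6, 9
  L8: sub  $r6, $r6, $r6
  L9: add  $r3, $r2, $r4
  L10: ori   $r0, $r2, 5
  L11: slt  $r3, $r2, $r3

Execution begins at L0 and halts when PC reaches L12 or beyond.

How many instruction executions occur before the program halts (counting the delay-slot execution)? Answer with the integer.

11

PC=0  addi  $r4, $r0, 7      | $r0=0 $r1=0 $r2=9 $r3=4 $r4=7 $r5=11 $r6=0
PC=1  xori  $r4, $r5, 11     | $r0=0 $r1=0 $r2=9 $r3=4 $r4=0 $r5=11 $r6=0
PC=2  ori   $r3, $r0, 9      | $r0=0 $r1=0 $r2=9 $r3=9 $r4=0 $r5=11 $r6=0
PC=3  beq  $r5, $r2, L10     | $r0=0 $r1=0 $r2=9 $r3=9 $r4=0 $r5=11 $r6=0  [not taken]
PC=4  ori   $r2, $r4, 11     | $r0=0 $r1=0 $r2=11 $r3=9 $r4=0 $r5=11 $r6=0
PC=5  xori  $r6, $r2, 7      | $r0=0 $r1=0 $r2=11 $r3=9 $r4=0 $r5=11 $r6=12
PC=6  beq  $r5, $r2, L9      | $r0=0 $r1=0 $r2=11 $r3=9 $r4=0 $r5=11 $r6=12  [TAKEN]
PC=7  slti  $r3, $r6, 9      | $r0=0 $r1=0 $r2=11 $r3=0 $r4=0 $r5=11 $r6=12
PC=9  add  $r3, $r2, $r4     | $r0=0 $r1=0 $r2=11 $r3=11 $r4=0 $r5=11 $r6=12
PC=10 ori   $r0, $r2, 5      | $r0=0 $r1=0 $r2=11 $r3=11 $r4=0 $r5=11 $r6=12
PC=11 slt  $r3, $r2, $r3     | $r0=0 $r1=0 $r2=11 $r3=0 $r4=0 $r5=11 $r6=12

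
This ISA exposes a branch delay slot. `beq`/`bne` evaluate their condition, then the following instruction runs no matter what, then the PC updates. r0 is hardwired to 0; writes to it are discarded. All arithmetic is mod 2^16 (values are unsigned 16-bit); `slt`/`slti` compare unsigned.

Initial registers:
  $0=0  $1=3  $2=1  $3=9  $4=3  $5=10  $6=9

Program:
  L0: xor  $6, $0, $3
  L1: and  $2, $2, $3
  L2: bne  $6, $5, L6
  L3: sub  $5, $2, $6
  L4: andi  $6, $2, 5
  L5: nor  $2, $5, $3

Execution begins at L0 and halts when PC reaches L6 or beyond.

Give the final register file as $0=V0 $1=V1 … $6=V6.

#0 xor  $6, $0, $3 ; 0/3/1/9/3/10/9
#1 and  $2, $2, $3 ; 0/3/1/9/3/10/9
#2 bne  $6, $5, L6 ; 0/3/1/9/3/10/9 ; →target
#3 sub  $5, $2, $6 ; 0/3/1/9/3/65528/9

$0=0 $1=3 $2=1 $3=9 $4=3 $5=65528 $6=9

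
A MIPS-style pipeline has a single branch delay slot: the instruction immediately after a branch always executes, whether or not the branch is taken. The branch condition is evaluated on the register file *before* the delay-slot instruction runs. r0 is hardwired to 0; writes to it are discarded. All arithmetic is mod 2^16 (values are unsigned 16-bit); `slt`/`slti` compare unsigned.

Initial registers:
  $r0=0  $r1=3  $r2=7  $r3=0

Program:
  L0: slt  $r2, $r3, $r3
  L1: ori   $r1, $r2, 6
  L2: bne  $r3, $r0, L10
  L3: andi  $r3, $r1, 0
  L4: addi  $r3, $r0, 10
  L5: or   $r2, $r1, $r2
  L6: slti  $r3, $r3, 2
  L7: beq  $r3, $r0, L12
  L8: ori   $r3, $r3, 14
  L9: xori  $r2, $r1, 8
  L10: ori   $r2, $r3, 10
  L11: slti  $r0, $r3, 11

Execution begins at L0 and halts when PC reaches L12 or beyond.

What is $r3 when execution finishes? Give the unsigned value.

14

#0 slt  $r2, $r3, $r3 ; 0/3/0/0
#1 ori   $r1, $r2, 6 ; 0/6/0/0
#2 bne  $r3, $r0, L10 ; 0/6/0/0 ; →fallthru
#3 andi  $r3, $r1, 0 ; 0/6/0/0
#4 addi  $r3, $r0, 10 ; 0/6/0/10
#5 or   $r2, $r1, $r2 ; 0/6/6/10
#6 slti  $r3, $r3, 2 ; 0/6/6/0
#7 beq  $r3, $r0, L12 ; 0/6/6/0 ; →target
#8 ori   $r3, $r3, 14 ; 0/6/6/14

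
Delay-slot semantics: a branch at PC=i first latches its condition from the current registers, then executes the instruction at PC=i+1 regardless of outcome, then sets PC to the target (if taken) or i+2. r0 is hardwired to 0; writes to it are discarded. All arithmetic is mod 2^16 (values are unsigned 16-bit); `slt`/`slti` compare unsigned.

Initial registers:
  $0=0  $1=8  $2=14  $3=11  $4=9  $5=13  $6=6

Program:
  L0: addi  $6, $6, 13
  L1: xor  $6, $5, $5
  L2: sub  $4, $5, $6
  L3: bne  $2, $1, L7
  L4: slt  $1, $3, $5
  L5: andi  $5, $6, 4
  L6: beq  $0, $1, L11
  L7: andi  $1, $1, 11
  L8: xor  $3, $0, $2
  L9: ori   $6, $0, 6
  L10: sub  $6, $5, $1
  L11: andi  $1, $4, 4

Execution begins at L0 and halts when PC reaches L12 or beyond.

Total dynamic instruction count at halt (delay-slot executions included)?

#0 addi  $6, $6, 13 ; 0/8/14/11/9/13/19
#1 xor  $6, $5, $5 ; 0/8/14/11/9/13/0
#2 sub  $4, $5, $6 ; 0/8/14/11/13/13/0
#3 bne  $2, $1, L7 ; 0/8/14/11/13/13/0 ; →target
#4 slt  $1, $3, $5 ; 0/1/14/11/13/13/0
#7 andi  $1, $1, 11 ; 0/1/14/11/13/13/0
#8 xor  $3, $0, $2 ; 0/1/14/14/13/13/0
#9 ori   $6, $0, 6 ; 0/1/14/14/13/13/6
#10 sub  $6, $5, $1 ; 0/1/14/14/13/13/12
#11 andi  $1, $4, 4 ; 0/4/14/14/13/13/12

10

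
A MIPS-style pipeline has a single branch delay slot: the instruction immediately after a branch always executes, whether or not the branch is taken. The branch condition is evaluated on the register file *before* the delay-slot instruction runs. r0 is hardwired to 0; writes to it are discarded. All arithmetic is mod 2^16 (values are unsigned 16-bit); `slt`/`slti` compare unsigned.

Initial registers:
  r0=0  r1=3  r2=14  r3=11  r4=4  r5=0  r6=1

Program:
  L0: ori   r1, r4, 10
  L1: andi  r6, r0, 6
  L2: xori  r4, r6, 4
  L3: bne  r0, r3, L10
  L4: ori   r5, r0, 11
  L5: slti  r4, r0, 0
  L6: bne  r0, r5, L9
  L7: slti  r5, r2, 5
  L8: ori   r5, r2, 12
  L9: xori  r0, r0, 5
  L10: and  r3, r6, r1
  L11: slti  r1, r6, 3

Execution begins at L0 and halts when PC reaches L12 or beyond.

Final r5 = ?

11

PC=0  ori   r1, r4, 10       | r0=0 r1=14 r2=14 r3=11 r4=4 r5=0 r6=1
PC=1  andi  r6, r0, 6        | r0=0 r1=14 r2=14 r3=11 r4=4 r5=0 r6=0
PC=2  xori  r4, r6, 4        | r0=0 r1=14 r2=14 r3=11 r4=4 r5=0 r6=0
PC=3  bne  r0, r3, L10       | r0=0 r1=14 r2=14 r3=11 r4=4 r5=0 r6=0  [TAKEN]
PC=4  ori   r5, r0, 11       | r0=0 r1=14 r2=14 r3=11 r4=4 r5=11 r6=0
PC=10 and  r3, r6, r1        | r0=0 r1=14 r2=14 r3=0 r4=4 r5=11 r6=0
PC=11 slti  r1, r6, 3        | r0=0 r1=1 r2=14 r3=0 r4=4 r5=11 r6=0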